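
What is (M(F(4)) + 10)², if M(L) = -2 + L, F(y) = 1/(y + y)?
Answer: 4225/64 ≈ 66.016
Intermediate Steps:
F(y) = 1/(2*y)
(M(F(4)) + 10)² = ((-2 + (½)/4) + 10)² = ((-2 + (½)*(¼)) + 10)² = ((-2 + ⅛) + 10)² = (-15/8 + 10)² = (65/8)² = 4225/64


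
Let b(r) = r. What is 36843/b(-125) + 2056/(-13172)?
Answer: -121388249/411625 ≈ -294.90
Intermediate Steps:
36843/b(-125) + 2056/(-13172) = 36843/(-125) + 2056/(-13172) = 36843*(-1/125) + 2056*(-1/13172) = -36843/125 - 514/3293 = -121388249/411625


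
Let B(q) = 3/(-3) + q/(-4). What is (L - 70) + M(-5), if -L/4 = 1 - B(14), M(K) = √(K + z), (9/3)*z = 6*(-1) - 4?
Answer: -92 + 5*I*√3/3 ≈ -92.0 + 2.8868*I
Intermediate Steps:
B(q) = -1 - q/4 (B(q) = 3*(-⅓) + q*(-¼) = -1 - q/4)
z = -10/3 (z = (6*(-1) - 4)/3 = (-6 - 4)/3 = (⅓)*(-10) = -10/3 ≈ -3.3333)
M(K) = √(-10/3 + K) (M(K) = √(K - 10/3) = √(-10/3 + K))
L = -22 (L = -4*(1 - (-1 - ¼*14)) = -4*(1 - (-1 - 7/2)) = -4*(1 - 1*(-9/2)) = -4*(1 + 9/2) = -4*11/2 = -22)
(L - 70) + M(-5) = (-22 - 70) + √(-30 + 9*(-5))/3 = -92 + √(-30 - 45)/3 = -92 + √(-75)/3 = -92 + (5*I*√3)/3 = -92 + 5*I*√3/3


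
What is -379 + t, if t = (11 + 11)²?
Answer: 105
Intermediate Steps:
t = 484 (t = 22² = 484)
-379 + t = -379 + 484 = 105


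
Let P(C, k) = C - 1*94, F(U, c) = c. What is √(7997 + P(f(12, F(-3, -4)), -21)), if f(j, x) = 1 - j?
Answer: 2*√1973 ≈ 88.837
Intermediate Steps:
P(C, k) = -94 + C (P(C, k) = C - 94 = -94 + C)
√(7997 + P(f(12, F(-3, -4)), -21)) = √(7997 + (-94 + (1 - 1*12))) = √(7997 + (-94 + (1 - 12))) = √(7997 + (-94 - 11)) = √(7997 - 105) = √7892 = 2*√1973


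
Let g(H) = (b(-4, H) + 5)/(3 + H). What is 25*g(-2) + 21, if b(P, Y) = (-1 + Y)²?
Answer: 371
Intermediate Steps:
g(H) = (5 + (-1 + H)²)/(3 + H) (g(H) = ((-1 + H)² + 5)/(3 + H) = (5 + (-1 + H)²)/(3 + H))
25*g(-2) + 21 = 25*((5 + (-1 - 2)²)/(3 - 2)) + 21 = 25*((5 + (-3)²)/1) + 21 = 25*(1*(5 + 9)) + 21 = 25*(1*14) + 21 = 25*14 + 21 = 350 + 21 = 371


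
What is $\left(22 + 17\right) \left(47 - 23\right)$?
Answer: $936$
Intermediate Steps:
$\left(22 + 17\right) \left(47 - 23\right) = 39 \cdot 24 = 936$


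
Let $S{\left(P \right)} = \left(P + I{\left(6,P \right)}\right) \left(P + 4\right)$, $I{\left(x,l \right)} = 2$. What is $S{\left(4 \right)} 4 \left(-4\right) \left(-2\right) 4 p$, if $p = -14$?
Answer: $-86016$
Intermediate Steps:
$S{\left(P \right)} = \left(2 + P\right) \left(4 + P\right)$ ($S{\left(P \right)} = \left(P + 2\right) \left(P + 4\right) = \left(2 + P\right) \left(4 + P\right)$)
$S{\left(4 \right)} 4 \left(-4\right) \left(-2\right) 4 p = \left(8 + 4^{2} + 6 \cdot 4\right) 4 \left(-4\right) \left(-2\right) 4 \left(-14\right) = \left(8 + 16 + 24\right) \left(-16\right) \left(-2\right) 4 \left(-14\right) = 48 \cdot 32 \cdot 4 \left(-14\right) = 48 \cdot 128 \left(-14\right) = 6144 \left(-14\right) = -86016$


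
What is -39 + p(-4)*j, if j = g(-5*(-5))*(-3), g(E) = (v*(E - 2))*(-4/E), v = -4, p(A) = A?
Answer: 3441/25 ≈ 137.64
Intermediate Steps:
g(E) = -4*(8 - 4*E)/E (g(E) = (-4*(E - 2))*(-4/E) = (-4*(-2 + E))*(-4/E) = (8 - 4*E)*(-4/E) = -4*(8 - 4*E)/E)
j = -1104/25 (j = (16 - 32/((-5*(-5))))*(-3) = (16 - 32/25)*(-3) = (368/25)*(-3) = -1104/25 ≈ -44.160)
-39 + p(-4)*j = -39 - 4*(-1104/25) = -39 + 4416/25 = 3441/25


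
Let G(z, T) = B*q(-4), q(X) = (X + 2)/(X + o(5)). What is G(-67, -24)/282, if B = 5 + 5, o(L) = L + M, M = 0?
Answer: -10/141 ≈ -0.070922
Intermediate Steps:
o(L) = L (o(L) = L + 0 = L)
q(X) = (2 + X)/(5 + X) (q(X) = (X + 2)/(X + 5) = (2 + X)/(5 + X))
B = 10
G(z, T) = -20 (G(z, T) = 10*((2 - 4)/(5 - 4)) = 10*(-2/1) = 10*(1*(-2)) = 10*(-2) = -20)
G(-67, -24)/282 = -20/282 = -20*1/282 = -10/141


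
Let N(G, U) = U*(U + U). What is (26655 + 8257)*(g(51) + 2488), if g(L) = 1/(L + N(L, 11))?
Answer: 25450324320/293 ≈ 8.6861e+7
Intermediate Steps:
N(G, U) = 2*U² (N(G, U) = U*(2*U) = 2*U²)
g(L) = 1/(242 + L) (g(L) = 1/(L + 2*11²) = 1/(L + 2*121) = 1/(L + 242) = 1/(242 + L))
(26655 + 8257)*(g(51) + 2488) = (26655 + 8257)*(1/(242 + 51) + 2488) = 34912*(1/293 + 2488) = 34912*(728985/293) = 25450324320/293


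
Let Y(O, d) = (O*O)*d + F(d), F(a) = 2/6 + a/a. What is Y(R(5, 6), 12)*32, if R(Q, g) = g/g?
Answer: 1280/3 ≈ 426.67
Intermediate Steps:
R(Q, g) = 1
F(a) = 4/3 (F(a) = 2*(⅙) + 1 = ⅓ + 1 = 4/3)
Y(O, d) = 4/3 + d*O² (Y(O, d) = (O*O)*d + 4/3 = O²*d + 4/3 = d*O² + 4/3 = 4/3 + d*O²)
Y(R(5, 6), 12)*32 = (4/3 + 12*1²)*32 = (4/3 + 12*1)*32 = (4/3 + 12)*32 = (40/3)*32 = 1280/3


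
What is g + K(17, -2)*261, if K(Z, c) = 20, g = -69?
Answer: 5151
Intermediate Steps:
g + K(17, -2)*261 = -69 + 20*261 = -69 + 5220 = 5151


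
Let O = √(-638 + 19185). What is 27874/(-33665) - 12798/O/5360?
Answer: -27874/33665 - 6399*√18547/49705960 ≈ -0.84551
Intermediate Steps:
O = √18547 ≈ 136.19
27874/(-33665) - 12798/O/5360 = 27874/(-33665) - 12798*√18547/18547/5360 = 27874*(-1/33665) - 12798*√18547/18547*(1/5360) = -27874/33665 - 12798*√18547/18547*(1/5360) = -27874/33665 - 6399*√18547/49705960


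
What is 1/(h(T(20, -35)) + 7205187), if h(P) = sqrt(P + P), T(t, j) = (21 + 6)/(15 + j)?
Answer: 24017290/173049065683239 - I*sqrt(30)/173049065683239 ≈ 1.3879e-7 - 3.1651e-14*I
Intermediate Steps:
T(t, j) = 27/(15 + j)
h(P) = sqrt(2)*sqrt(P) (h(P) = sqrt(2*P) = sqrt(2)*sqrt(P))
1/(h(T(20, -35)) + 7205187) = 1/(sqrt(2)*sqrt(27/(15 - 35)) + 7205187) = 1/(sqrt(2)*sqrt(27/(-20)) + 7205187) = 1/(sqrt(2)*sqrt(27*(-1/20)) + 7205187) = 1/(sqrt(2)*sqrt(-27/20) + 7205187) = 1/(sqrt(2)*(3*I*sqrt(15)/10) + 7205187) = 1/(3*I*sqrt(30)/10 + 7205187) = 1/(7205187 + 3*I*sqrt(30)/10)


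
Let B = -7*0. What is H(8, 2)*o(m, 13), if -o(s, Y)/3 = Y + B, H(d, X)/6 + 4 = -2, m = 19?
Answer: 1404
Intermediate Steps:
H(d, X) = -36 (H(d, X) = -24 + 6*(-2) = -24 - 12 = -36)
B = 0
o(s, Y) = -3*Y (o(s, Y) = -3*(Y + 0) = -3*Y)
H(8, 2)*o(m, 13) = -(-108)*13 = -36*(-39) = 1404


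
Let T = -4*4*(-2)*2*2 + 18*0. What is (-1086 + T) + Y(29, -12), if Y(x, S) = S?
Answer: -970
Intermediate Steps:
T = 128 (T = -(-32)*2*2 + 0 = -4*(-16)*2 + 0 = 64*2 + 0 = 128 + 0 = 128)
(-1086 + T) + Y(29, -12) = (-1086 + 128) - 12 = -958 - 12 = -970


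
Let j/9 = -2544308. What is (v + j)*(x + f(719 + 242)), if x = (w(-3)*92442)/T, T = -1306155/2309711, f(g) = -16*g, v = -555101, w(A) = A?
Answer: -4850725897752196246/435385 ≈ -1.1141e+13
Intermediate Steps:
j = -22898772 (j = 9*(-2544308) = -22898772)
T = -1306155/2309711 (T = -1306155*1/2309711 = -1306155/2309711 ≈ -0.56551)
x = 213514304262/435385 (x = (-3*92442)/(-1306155/2309711) = -277326*(-2309711/1306155) = 213514304262/435385 ≈ 4.9040e+5)
(v + j)*(x + f(719 + 242)) = (-555101 - 22898772)*(213514304262/435385 - 16*(719 + 242)) = -23453873*(213514304262/435385 - 16*961) = -23453873*(213514304262/435385 - 15376) = -23453873*206819824502/435385 = -4850725897752196246/435385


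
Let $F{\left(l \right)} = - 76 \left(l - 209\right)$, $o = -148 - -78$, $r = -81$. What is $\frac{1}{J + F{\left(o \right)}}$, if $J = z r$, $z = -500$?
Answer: $\frac{1}{61704} \approx 1.6206 \cdot 10^{-5}$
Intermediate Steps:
$o = -70$ ($o = -148 + 78 = -70$)
$J = 40500$ ($J = \left(-500\right) \left(-81\right) = 40500$)
$F{\left(l \right)} = 15884 - 76 l$ ($F{\left(l \right)} = - 76 \left(-209 + l\right) = 15884 - 76 l$)
$\frac{1}{J + F{\left(o \right)}} = \frac{1}{40500 + \left(15884 - -5320\right)} = \frac{1}{40500 + \left(15884 + 5320\right)} = \frac{1}{40500 + 21204} = \frac{1}{61704}$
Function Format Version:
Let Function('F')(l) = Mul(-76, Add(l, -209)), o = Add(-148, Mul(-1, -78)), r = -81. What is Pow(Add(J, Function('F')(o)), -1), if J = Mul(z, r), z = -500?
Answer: Rational(1, 61704) ≈ 1.6206e-5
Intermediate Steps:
o = -70 (o = Add(-148, 78) = -70)
J = 40500 (J = Mul(-500, -81) = 40500)
Function('F')(l) = Add(15884, Mul(-76, l)) (Function('F')(l) = Mul(-76, Add(-209, l)) = Add(15884, Mul(-76, l)))
Pow(Add(J, Function('F')(o)), -1) = Pow(Add(40500, Add(15884, Mul(-76, -70))), -1) = Pow(Add(40500, Add(15884, 5320)), -1) = Pow(Add(40500, 21204), -1) = Pow(61704, -1) = Rational(1, 61704)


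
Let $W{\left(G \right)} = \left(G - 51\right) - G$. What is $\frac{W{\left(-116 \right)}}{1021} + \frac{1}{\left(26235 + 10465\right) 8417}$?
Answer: $- \frac{15754097879}{315390881900} \approx -0.049951$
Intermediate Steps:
$W{\left(G \right)} = -51$ ($W{\left(G \right)} = \left(-51 + G\right) - G = -51$)
$\frac{W{\left(-116 \right)}}{1021} + \frac{1}{\left(26235 + 10465\right) 8417} = - \frac{51}{1021} + \frac{1}{\left(26235 + 10465\right) 8417} = \left(-51\right) \frac{1}{1021} + \frac{1}{36700} \cdot \frac{1}{8417} = - \frac{51}{1021} + \frac{1}{36700} \cdot \frac{1}{8417} = - \frac{51}{1021} + \frac{1}{308903900} = - \frac{15754097879}{315390881900}$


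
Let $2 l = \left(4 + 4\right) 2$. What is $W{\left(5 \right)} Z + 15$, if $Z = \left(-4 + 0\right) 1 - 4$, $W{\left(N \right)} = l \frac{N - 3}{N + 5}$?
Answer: $\frac{11}{5} \approx 2.2$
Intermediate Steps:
$l = 8$ ($l = \frac{\left(4 + 4\right) 2}{2} = \frac{8 \cdot 2}{2} = \frac{1}{2} \cdot 16 = 8$)
$W{\left(N \right)} = \frac{8 \left(-3 + N\right)}{5 + N}$ ($W{\left(N \right)} = 8 \frac{N - 3}{N + 5} = 8 \frac{-3 + N}{5 + N} = \frac{8 \left(-3 + N\right)}{5 + N}$)
$Z = -8$ ($Z = \left(-4\right) 1 - 4 = -4 - 4 = -8$)
$W{\left(5 \right)} Z + 15 = \frac{8 \left(-3 + 5\right)}{5 + 5} \left(-8\right) + 15 = 8 \cdot \frac{1}{10} \cdot 2 \left(-8\right) + 15 = \frac{8}{5} \left(-8\right) + 15 = - \frac{64}{5} + 15 = \frac{11}{5}$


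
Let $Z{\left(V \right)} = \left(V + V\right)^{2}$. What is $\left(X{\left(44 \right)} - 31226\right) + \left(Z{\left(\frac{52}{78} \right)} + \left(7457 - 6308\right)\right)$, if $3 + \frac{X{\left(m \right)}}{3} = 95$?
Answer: $- \frac{268193}{9} \approx -29799.0$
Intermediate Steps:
$Z{\left(V \right)} = 4 V^{2}$ ($Z{\left(V \right)} = \left(2 V\right)^{2} = 4 V^{2}$)
$X{\left(m \right)} = 276$ ($X{\left(m \right)} = -9 + 3 \cdot 95 = -9 + 285 = 276$)
$\left(X{\left(44 \right)} - 31226\right) + \left(Z{\left(\frac{52}{78} \right)} + \left(7457 - 6308\right)\right) = \left(276 - 31226\right) + \left(4 \left(\frac{52}{78}\right)^{2} + \left(7457 - 6308\right)\right) = -30950 + \left(4 \left(52 \cdot \frac{1}{78}\right)^{2} + \left(7457 - 6308\right)\right) = -30950 + \left(4 \left(\frac{2}{3}\right)^{2} + 1149\right) = -30950 + \left(4 \cdot \frac{4}{9} + 1149\right) = -30950 + \left(\frac{16}{9} + 1149\right) = -30950 + \frac{10357}{9} = - \frac{268193}{9}$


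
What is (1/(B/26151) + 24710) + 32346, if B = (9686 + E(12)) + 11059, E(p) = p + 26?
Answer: 1185820999/20783 ≈ 57057.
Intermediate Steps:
E(p) = 26 + p
B = 20783 (B = (9686 + (26 + 12)) + 11059 = (9686 + 38) + 11059 = 9724 + 11059 = 20783)
(1/(B/26151) + 24710) + 32346 = (1/(20783/26151) + 24710) + 32346 = (26151/20783 + 24710) + 32346 = 513574081/20783 + 32346 = 1185820999/20783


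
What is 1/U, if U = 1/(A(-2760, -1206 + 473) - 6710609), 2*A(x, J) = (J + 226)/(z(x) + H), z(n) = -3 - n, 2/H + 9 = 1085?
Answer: -9953625015986/1483267 ≈ -6.7106e+6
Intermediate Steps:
H = 1/538 (H = 2/(-9 + 1085) = 2/1076 = 2*(1/1076) = 1/538 ≈ 0.0018587)
A(x, J) = (226 + J)/(2*(-1613/538 - x)) (A(x, J) = ((J + 226)/((-3 - x) + 1/538))/2 = ((226 + J)/(-1613/538 - x))/2 = (226 + J)/(2*(-1613/538 - x)))
U = -1483267/9953625015986 (U = 1/(269*(-226 - (-1206 + 473))/(1613 + 538*(-2760)) - 6710609) = 1/(269*(-226 - 1*(-733))/(1613 - 1484880) - 6710609) = 1/(269*(-226 + 733)/(-1483267) - 6710609) = 1/(269*(-1/1483267)*507 - 6710609) = 1/(-136383/1483267 - 6710609) = 1/(-9953625015986/1483267) = -1483267/9953625015986 ≈ -1.4902e-7)
1/U = 1/(-1483267/9953625015986) = -9953625015986/1483267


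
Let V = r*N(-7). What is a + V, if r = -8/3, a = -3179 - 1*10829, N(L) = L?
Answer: -41968/3 ≈ -13989.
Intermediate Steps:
a = -14008 (a = -3179 - 10829 = -14008)
r = -8/3 ≈ -2.6667
V = 56/3 (V = -8/3*(-7) = 56/3 ≈ 18.667)
a + V = -14008 + 56/3 = -41968/3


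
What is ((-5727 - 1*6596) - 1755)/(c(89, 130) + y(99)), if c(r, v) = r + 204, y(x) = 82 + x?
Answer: -7039/237 ≈ -29.700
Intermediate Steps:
c(r, v) = 204 + r
((-5727 - 1*6596) - 1755)/(c(89, 130) + y(99)) = ((-5727 - 1*6596) - 1755)/((204 + 89) + (82 + 99)) = ((-5727 - 6596) - 1755)/(293 + 181) = (-12323 - 1755)/474 = -14078*1/474 = -7039/237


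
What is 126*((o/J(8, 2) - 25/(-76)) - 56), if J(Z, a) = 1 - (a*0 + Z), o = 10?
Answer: -273393/38 ≈ -7194.6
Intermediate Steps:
J(Z, a) = 1 - Z (J(Z, a) = 1 - (0 + Z) = 1 - Z)
126*((o/J(8, 2) - 25/(-76)) - 56) = 126*((10/(1 - 1*8) - 25/(-76)) - 56) = 126*((10/(1 - 8) - 25*(-1/76)) - 56) = 126*((10/(-7) + 25/76) - 56) = 126*((10*(-⅐) + 25/76) - 56) = 126*((-10/7 + 25/76) - 56) = 126*(-585/532 - 56) = 126*(-30377/532) = -273393/38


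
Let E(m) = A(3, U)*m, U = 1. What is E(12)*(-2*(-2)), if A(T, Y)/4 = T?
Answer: 576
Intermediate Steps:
A(T, Y) = 4*T
E(m) = 12*m (E(m) = (4*3)*m = 12*m)
E(12)*(-2*(-2)) = (12*12)*(-2*(-2)) = 144*4 = 576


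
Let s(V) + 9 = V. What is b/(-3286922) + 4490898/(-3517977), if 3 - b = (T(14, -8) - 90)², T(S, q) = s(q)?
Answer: -2453494111869/1927219332799 ≈ -1.2731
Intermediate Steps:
s(V) = -9 + V
T(S, q) = -9 + q
b = -11446 (b = 3 - ((-9 - 8) - 90)² = 3 - (-17 - 90)² = 3 - 1*(-107)² = 3 - 1*11449 = 3 - 11449 = -11446)
b/(-3286922) + 4490898/(-3517977) = -11446/(-3286922) + 4490898/(-3517977) = -11446*(-1/3286922) + 4490898*(-1/3517977) = 5723/1643461 - 1496966/1172659 = -2453494111869/1927219332799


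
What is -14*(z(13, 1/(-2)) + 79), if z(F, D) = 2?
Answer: -1134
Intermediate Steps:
-14*(z(13, 1/(-2)) + 79) = -14*(2 + 79) = -14*81 = -1134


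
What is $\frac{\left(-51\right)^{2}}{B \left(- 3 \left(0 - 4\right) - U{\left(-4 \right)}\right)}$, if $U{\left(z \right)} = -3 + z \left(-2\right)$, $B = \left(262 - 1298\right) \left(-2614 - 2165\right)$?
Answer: $\frac{289}{3850812} \approx 7.5049 \cdot 10^{-5}$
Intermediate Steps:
$B = 4951044$ ($B = \left(-1036\right) \left(-4779\right) = 4951044$)
$U{\left(z \right)} = -3 - 2 z$
$\frac{\left(-51\right)^{2}}{B \left(- 3 \left(0 - 4\right) - U{\left(-4 \right)}\right)} = \frac{\left(-51\right)^{2}}{4951044 \left(- 3 \left(0 - 4\right) - \left(-3 - -8\right)\right)} = \frac{2601}{4951044 \left(\left(-3\right) \left(-4\right) - \left(-3 + 8\right)\right)} = \frac{2601}{4951044 \left(12 - 5\right)} = \frac{2601}{4951044 \cdot 7} = \frac{2601}{34657308} = 2601 \cdot \frac{1}{34657308} = \frac{289}{3850812}$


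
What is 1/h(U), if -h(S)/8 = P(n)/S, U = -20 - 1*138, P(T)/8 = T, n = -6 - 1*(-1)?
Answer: -79/160 ≈ -0.49375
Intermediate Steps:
n = -5 (n = -6 + 1 = -5)
P(T) = 8*T
U = -158 (U = -20 - 138 = -158)
h(S) = 320/S (h(S) = -8*8*(-5)/S = -(-320)/S = 320/S)
1/h(U) = 1/(320/(-158)) = 1/(320*(-1/158)) = 1/(-160/79) = -79/160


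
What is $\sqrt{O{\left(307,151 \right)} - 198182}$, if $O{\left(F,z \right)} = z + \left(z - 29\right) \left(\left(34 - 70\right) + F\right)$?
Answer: $i \sqrt{164969} \approx 406.16 i$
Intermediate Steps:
$O{\left(F,z \right)} = z + \left(-36 + F\right) \left(-29 + z\right)$ ($O{\left(F,z \right)} = z + \left(-29 + z\right) \left(-36 + F\right) = z + \left(-36 + F\right) \left(-29 + z\right)$)
$\sqrt{O{\left(307,151 \right)} - 198182} = \sqrt{\left(1044 - 5285 - 8903 + 307 \cdot 151\right) - 198182} = \sqrt{\left(1044 - 5285 - 8903 + 46357\right) - 198182} = \sqrt{33213 - 198182} = \sqrt{-164969} = i \sqrt{164969}$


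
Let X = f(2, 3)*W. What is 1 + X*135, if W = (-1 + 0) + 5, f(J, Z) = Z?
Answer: 1621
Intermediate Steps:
W = 4 (W = -1 + 5 = 4)
X = 12 (X = 3*4 = 12)
1 + X*135 = 1 + 12*135 = 1 + 1620 = 1621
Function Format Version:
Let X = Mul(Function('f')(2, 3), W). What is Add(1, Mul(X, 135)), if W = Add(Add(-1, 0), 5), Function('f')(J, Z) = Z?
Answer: 1621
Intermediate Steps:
W = 4 (W = Add(-1, 5) = 4)
X = 12 (X = Mul(3, 4) = 12)
Add(1, Mul(X, 135)) = Add(1, Mul(12, 135)) = Add(1, 1620) = 1621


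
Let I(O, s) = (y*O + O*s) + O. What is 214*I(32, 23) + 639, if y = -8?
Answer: 110207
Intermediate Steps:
I(O, s) = -7*O + O*s (I(O, s) = (-8*O + O*s) + O = -7*O + O*s)
214*I(32, 23) + 639 = 214*(32*(-7 + 23)) + 639 = 214*(32*16) + 639 = 214*512 + 639 = 109568 + 639 = 110207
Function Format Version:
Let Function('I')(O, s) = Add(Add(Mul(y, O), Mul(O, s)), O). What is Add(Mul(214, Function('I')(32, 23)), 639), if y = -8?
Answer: 110207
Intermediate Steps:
Function('I')(O, s) = Add(Mul(-7, O), Mul(O, s)) (Function('I')(O, s) = Add(Add(Mul(-8, O), Mul(O, s)), O) = Add(Mul(-7, O), Mul(O, s)))
Add(Mul(214, Function('I')(32, 23)), 639) = Add(Mul(214, Mul(32, Add(-7, 23))), 639) = Add(Mul(214, Mul(32, 16)), 639) = Add(Mul(214, 512), 639) = Add(109568, 639) = 110207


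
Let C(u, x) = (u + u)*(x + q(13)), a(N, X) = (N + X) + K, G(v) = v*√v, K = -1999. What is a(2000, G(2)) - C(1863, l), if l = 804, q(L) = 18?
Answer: -3062771 + 2*√2 ≈ -3.0628e+6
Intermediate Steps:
G(v) = v^(3/2)
a(N, X) = -1999 + N + X (a(N, X) = (N + X) - 1999 = -1999 + N + X)
C(u, x) = 2*u*(18 + x) (C(u, x) = (u + u)*(x + 18) = (2*u)*(18 + x) = 2*u*(18 + x))
a(2000, G(2)) - C(1863, l) = (-1999 + 2000 + 2^(3/2)) - 2*1863*(18 + 804) = (-1999 + 2000 + 2*√2) - 2*1863*822 = (1 + 2*√2) - 1*3062772 = (1 + 2*√2) - 3062772 = -3062771 + 2*√2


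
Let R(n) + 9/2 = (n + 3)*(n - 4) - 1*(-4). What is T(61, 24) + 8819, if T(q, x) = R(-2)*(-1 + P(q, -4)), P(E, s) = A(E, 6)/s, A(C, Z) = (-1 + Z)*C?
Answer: 74569/8 ≈ 9321.1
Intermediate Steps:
R(n) = -1/2 + (-4 + n)*(3 + n) (R(n) = -9/2 + ((n + 3)*(n - 4) - 1*(-4)) = -9/2 + ((3 + n)*(-4 + n) + 4) = -9/2 + ((-4 + n)*(3 + n) + 4) = -9/2 + (4 + (-4 + n)*(3 + n)) = -1/2 + (-4 + n)*(3 + n))
A(C, Z) = C*(-1 + Z)
P(E, s) = 5*E/s (P(E, s) = (E*(-1 + 6))/s = (E*5)/s = (5*E)/s = 5*E/s)
T(q, x) = 13/2 + 65*q/8 (T(q, x) = (-25/2 + (-2)**2 - 1*(-2))*(-1 + 5*q/(-4)) = (-25/2 + 4 + 2)*(-1 + 5*q*(-1/4)) = -13*(-1 - 5*q/4)/2 = 13/2 + 65*q/8)
T(61, 24) + 8819 = (13/2 + (65/8)*61) + 8819 = (13/2 + 3965/8) + 8819 = 4017/8 + 8819 = 74569/8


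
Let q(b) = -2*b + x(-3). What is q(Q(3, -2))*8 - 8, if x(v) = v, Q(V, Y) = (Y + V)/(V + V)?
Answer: -104/3 ≈ -34.667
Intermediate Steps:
Q(V, Y) = (V + Y)/(2*V) (Q(V, Y) = (V + Y)/((2*V)) = (V + Y)*(1/(2*V)) = (V + Y)/(2*V))
q(b) = -3 - 2*b (q(b) = -2*b - 3 = -3 - 2*b)
q(Q(3, -2))*8 - 8 = (-3 - (3 - 2)/3)*8 - 8 = (-3 - 1/3)*8 - 8 = (-3 - 2*⅙)*8 - 8 = (-3 - ⅓)*8 - 8 = -10/3*8 - 8 = -80/3 - 8 = -104/3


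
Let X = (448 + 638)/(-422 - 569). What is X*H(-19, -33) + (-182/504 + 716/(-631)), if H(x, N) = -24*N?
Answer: -19571977381/22511556 ≈ -869.42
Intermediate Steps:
X = -1086/991 (X = 1086/(-991) = 1086*(-1/991) = -1086/991 ≈ -1.0959)
X*H(-19, -33) + (-182/504 + 716/(-631)) = -(-26064)*(-33)/991 + (-182/504 + 716/(-631)) = -1086/991*792 + (-182*1/504 + 716*(-1/631)) = -860112/991 + (-13/36 - 716/631) = -860112/991 - 33979/22716 = -19571977381/22511556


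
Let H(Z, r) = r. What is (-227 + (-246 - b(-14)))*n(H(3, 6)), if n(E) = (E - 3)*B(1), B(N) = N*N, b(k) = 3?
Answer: -1428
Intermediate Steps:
B(N) = N**2
n(E) = -3 + E (n(E) = (E - 3)*1**2 = (-3 + E)*1 = -3 + E)
(-227 + (-246 - b(-14)))*n(H(3, 6)) = (-227 + (-246 - 1*3))*(-3 + 6) = (-227 + (-246 - 3))*3 = (-227 - 249)*3 = -476*3 = -1428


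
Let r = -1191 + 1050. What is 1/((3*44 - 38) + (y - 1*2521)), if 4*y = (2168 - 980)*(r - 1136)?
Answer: -1/381696 ≈ -2.6199e-6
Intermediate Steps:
r = -141
y = -379269 (y = ((2168 - 980)*(-141 - 1136))/4 = (1188*(-1277))/4 = (1/4)*(-1517076) = -379269)
1/((3*44 - 38) + (y - 1*2521)) = 1/((3*44 - 38) + (-379269 - 1*2521)) = 1/((132 - 38) + (-379269 - 2521)) = 1/(94 - 381790) = 1/(-381696) = -1/381696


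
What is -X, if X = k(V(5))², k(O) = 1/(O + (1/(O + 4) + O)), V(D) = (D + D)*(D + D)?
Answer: -10816/432681601 ≈ -2.4998e-5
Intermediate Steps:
V(D) = 4*D² (V(D) = (2*D)*(2*D) = 4*D²)
k(O) = 1/(1/(4 + O) + 2*O) (k(O) = 1/(O + (1/(4 + O) + O)) = 1/(O + (O + 1/(4 + O))) = 1/(1/(4 + O) + 2*O))
X = 10816/432681601 (X = ((4 + 4*5²)/(1 + 2*(4*5²)² + 8*(4*5²)))² = ((4 + 4*25)/(1 + 2*(4*25)² + 8*(4*25)))² = ((4 + 100)/(1 + 2*100² + 8*100))² = (104/(1 + 2*10000 + 800))² = (104/(1 + 20000 + 800))² = (104/20801)² = 10816/432681601 ≈ 2.4998e-5)
-X = -1*10816/432681601 = -10816/432681601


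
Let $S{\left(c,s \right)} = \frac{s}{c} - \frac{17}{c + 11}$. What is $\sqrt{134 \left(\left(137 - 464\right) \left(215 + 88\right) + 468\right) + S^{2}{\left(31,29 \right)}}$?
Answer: $\frac{i \sqrt{22400665897487}}{1302} \approx 3635.1 i$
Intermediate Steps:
$S{\left(c,s \right)} = - \frac{17}{11 + c} + \frac{s}{c}$ ($S{\left(c,s \right)} = \frac{s}{c} - \frac{17}{11 + c} = - \frac{17}{11 + c} + \frac{s}{c}$)
$\sqrt{134 \left(\left(137 - 464\right) \left(215 + 88\right) + 468\right) + S^{2}{\left(31,29 \right)}} = \sqrt{134 \left(\left(137 - 464\right) \left(215 + 88\right) + 468\right) + \left(\frac{\left(-17\right) 31 + 11 \cdot 29 + 31 \cdot 29}{31 \left(11 + 31\right)}\right)^{2}} = \sqrt{134 \left(\left(-327\right) 303 + 468\right) + \left(\frac{-527 + 319 + 899}{31 \cdot 42}\right)^{2}} = \sqrt{134 \left(-99081 + 468\right) + \left(\frac{1}{31} \cdot \frac{1}{42} \cdot 691\right)^{2}} = \sqrt{134 \left(-98613\right) + \left(\frac{691}{1302}\right)^{2}} = \sqrt{-13214142 + \frac{477481}{1695204}} = \sqrt{- \frac{22400665897487}{1695204}} = \frac{i \sqrt{22400665897487}}{1302}$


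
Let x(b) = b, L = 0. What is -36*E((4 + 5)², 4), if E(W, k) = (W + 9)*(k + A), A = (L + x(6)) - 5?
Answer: -16200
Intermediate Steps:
A = 1 (A = (0 + 6) - 5 = 6 - 5 = 1)
E(W, k) = (1 + k)*(9 + W) (E(W, k) = (W + 9)*(k + 1) = (9 + W)*(1 + k) = (1 + k)*(9 + W))
-36*E((4 + 5)², 4) = -36*(9 + (4 + 5)² + 9*4 + (4 + 5)²*4) = -36*(9 + 9² + 36 + 9²*4) = -36*(9 + 81 + 36 + 81*4) = -36*(9 + 81 + 36 + 324) = -36*450 = -16200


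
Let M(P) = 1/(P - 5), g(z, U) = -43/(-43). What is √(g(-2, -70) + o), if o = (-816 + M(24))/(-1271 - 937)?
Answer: √150647010/10488 ≈ 1.1703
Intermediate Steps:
g(z, U) = 1 (g(z, U) = -43*(-1/43) = 1)
M(P) = 1/(-5 + P)
o = 15503/41952 (o = (-816 + 1/(-5 + 24))/(-1271 - 937) = (-816 + 1/19)/(-2208) = (-816 + 1/19)*(-1/2208) = -15503/19*(-1/2208) = 15503/41952 ≈ 0.36954)
√(g(-2, -70) + o) = √(1 + 15503/41952) = √(57455/41952) = √150647010/10488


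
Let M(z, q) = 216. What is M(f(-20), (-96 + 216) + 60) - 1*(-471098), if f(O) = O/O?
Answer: 471314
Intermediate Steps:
f(O) = 1
M(f(-20), (-96 + 216) + 60) - 1*(-471098) = 216 - 1*(-471098) = 216 + 471098 = 471314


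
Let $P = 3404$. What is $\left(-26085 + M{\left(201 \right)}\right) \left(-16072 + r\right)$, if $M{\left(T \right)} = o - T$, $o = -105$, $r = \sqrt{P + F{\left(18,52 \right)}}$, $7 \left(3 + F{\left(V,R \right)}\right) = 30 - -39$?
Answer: $424156152 - \frac{52782 \sqrt{41783}}{7} \approx 4.2262 \cdot 10^{8}$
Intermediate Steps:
$F{\left(V,R \right)} = \frac{48}{7}$ ($F{\left(V,R \right)} = -3 + \frac{30 - -39}{7} = -3 + \frac{30 + 39}{7} = -3 + \frac{1}{7} \cdot 69 = -3 + \frac{69}{7} = \frac{48}{7}$)
$r = \frac{2 \sqrt{41783}}{7}$ ($r = \sqrt{3404 + \frac{48}{7}} = \sqrt{\frac{23876}{7}} = \frac{2 \sqrt{41783}}{7} \approx 58.403$)
$M{\left(T \right)} = -105 - T$
$\left(-26085 + M{\left(201 \right)}\right) \left(-16072 + r\right) = \left(-26085 - 306\right) \left(-16072 + \frac{2 \sqrt{41783}}{7}\right) = - 26391 \left(-16072 + \frac{2 \sqrt{41783}}{7}\right) = 424156152 - \frac{52782 \sqrt{41783}}{7}$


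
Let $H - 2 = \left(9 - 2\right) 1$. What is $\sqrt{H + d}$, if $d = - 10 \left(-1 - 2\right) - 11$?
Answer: $2 \sqrt{7} \approx 5.2915$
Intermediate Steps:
$H = 9$ ($H = 2 + \left(9 - 2\right) 1 = 2 + 7 \cdot 1 = 2 + 7 = 9$)
$d = 19$ ($d = - 10 \left(-1 - 2\right) - 11 = \left(-10\right) \left(-3\right) - 11 = 30 - 11 = 19$)
$\sqrt{H + d} = \sqrt{9 + 19} = \sqrt{28} = 2 \sqrt{7}$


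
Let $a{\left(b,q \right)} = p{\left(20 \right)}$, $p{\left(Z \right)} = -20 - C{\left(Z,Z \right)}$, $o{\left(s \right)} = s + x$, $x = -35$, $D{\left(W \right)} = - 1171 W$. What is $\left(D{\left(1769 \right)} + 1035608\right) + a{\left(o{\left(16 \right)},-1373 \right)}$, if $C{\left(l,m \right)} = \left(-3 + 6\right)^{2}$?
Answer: $-1035920$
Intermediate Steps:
$C{\left(l,m \right)} = 9$ ($C{\left(l,m \right)} = 3^{2} = 9$)
$o{\left(s \right)} = -35 + s$ ($o{\left(s \right)} = s - 35 = -35 + s$)
$p{\left(Z \right)} = -29$ ($p{\left(Z \right)} = -20 - 9 = -29$)
$a{\left(b,q \right)} = -29$
$\left(D{\left(1769 \right)} + 1035608\right) + a{\left(o{\left(16 \right)},-1373 \right)} = \left(\left(-1171\right) 1769 + 1035608\right) - 29 = \left(-2071499 + 1035608\right) - 29 = -1035891 - 29 = -1035920$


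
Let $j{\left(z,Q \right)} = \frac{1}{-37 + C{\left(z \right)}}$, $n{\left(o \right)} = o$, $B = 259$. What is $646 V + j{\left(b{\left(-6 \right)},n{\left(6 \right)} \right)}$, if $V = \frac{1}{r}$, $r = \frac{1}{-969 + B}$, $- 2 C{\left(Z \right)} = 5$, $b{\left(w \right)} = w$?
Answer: $- \frac{36234142}{79} \approx -4.5866 \cdot 10^{5}$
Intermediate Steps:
$C{\left(Z \right)} = - \frac{5}{2}$ ($C{\left(Z \right)} = \left(- \frac{1}{2}\right) 5 = - \frac{5}{2}$)
$j{\left(z,Q \right)} = - \frac{2}{79}$ ($j{\left(z,Q \right)} = \frac{1}{-37 - \frac{5}{2}} = \frac{1}{- \frac{79}{2}} = - \frac{2}{79}$)
$r = - \frac{1}{710}$ ($r = \frac{1}{-969 + 259} = \frac{1}{-710} = - \frac{1}{710} \approx -0.0014085$)
$V = -710$ ($V = \frac{1}{- \frac{1}{710}} = -710$)
$646 V + j{\left(b{\left(-6 \right)},n{\left(6 \right)} \right)} = 646 \left(-710\right) - \frac{2}{79} = -458660 - \frac{2}{79} = - \frac{36234142}{79}$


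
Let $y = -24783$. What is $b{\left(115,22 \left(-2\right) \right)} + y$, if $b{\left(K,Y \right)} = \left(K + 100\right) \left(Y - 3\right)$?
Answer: $-34888$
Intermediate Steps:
$b{\left(K,Y \right)} = \left(-3 + Y\right) \left(100 + K\right)$ ($b{\left(K,Y \right)} = \left(100 + K\right) \left(-3 + Y\right) = \left(-3 + Y\right) \left(100 + K\right)$)
$b{\left(115,22 \left(-2\right) \right)} + y = \left(-300 - 345 + 100 \cdot 22 \left(-2\right) + 115 \cdot 22 \left(-2\right)\right) - 24783 = \left(-300 - 345 + 100 \left(-44\right) + 115 \left(-44\right)\right) - 24783 = \left(-300 - 345 - 4400 - 5060\right) - 24783 = -10105 - 24783 = -34888$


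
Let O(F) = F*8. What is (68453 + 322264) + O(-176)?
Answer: 389309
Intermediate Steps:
O(F) = 8*F
(68453 + 322264) + O(-176) = (68453 + 322264) + 8*(-176) = 390717 - 1408 = 389309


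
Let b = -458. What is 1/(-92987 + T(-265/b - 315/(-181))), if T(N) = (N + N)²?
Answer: -1718019601/159716534342962 ≈ -1.0757e-5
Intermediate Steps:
T(N) = 4*N² (T(N) = (2*N)² = 4*N²)
1/(-92987 + T(-265/b - 315/(-181))) = 1/(-92987 + 4*(-265/(-458) - 315/(-181))²) = 1/(-92987 + 4*(-265*(-1/458) - 315*(-1/181))²) = 1/(-92987 + 4*(265/458 + 315/181)²) = 1/(-92987 + 4*(192235/82898)²) = 1/(-92987 + 4*(36954295225/6872078404)) = 1/(-92987 + 36954295225/1718019601) = 1/(-159716534342962/1718019601) = -1718019601/159716534342962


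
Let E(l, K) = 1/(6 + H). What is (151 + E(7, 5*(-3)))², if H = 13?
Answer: 8236900/361 ≈ 22817.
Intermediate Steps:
E(l, K) = 1/19 (E(l, K) = 1/(6 + 13) = 1/19)
(151 + E(7, 5*(-3)))² = (151 + 1/19)² = (2870/19)² = 8236900/361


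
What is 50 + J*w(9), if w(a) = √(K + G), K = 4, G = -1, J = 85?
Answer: 50 + 85*√3 ≈ 197.22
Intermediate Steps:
w(a) = √3 (w(a) = √(4 - 1) = √3)
50 + J*w(9) = 50 + 85*√3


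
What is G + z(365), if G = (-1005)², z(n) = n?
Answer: 1010390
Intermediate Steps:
G = 1010025
G + z(365) = 1010025 + 365 = 1010390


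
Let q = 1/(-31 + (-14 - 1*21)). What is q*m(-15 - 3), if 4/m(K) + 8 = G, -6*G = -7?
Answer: 4/451 ≈ 0.0088692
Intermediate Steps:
G = 7/6 (G = -⅙*(-7) = 7/6 ≈ 1.1667)
m(K) = -24/41 (m(K) = 4/(-8 + 7/6) = 4/(-41/6) = 4*(-6/41) = -24/41)
q = -1/66 (q = 1/(-31 + (-14 - 21)) = 1/(-31 - 35) = 1/(-66) = -1/66 ≈ -0.015152)
q*m(-15 - 3) = -1/66*(-24/41) = 4/451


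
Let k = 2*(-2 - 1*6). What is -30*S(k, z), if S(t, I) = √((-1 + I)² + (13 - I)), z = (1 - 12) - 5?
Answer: -30*√318 ≈ -534.98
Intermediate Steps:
k = -16 (k = 2*(-2 - 6) = 2*(-8) = -16)
z = -16 (z = -11 - 5 = -16)
S(t, I) = √(13 + (-1 + I)² - I)
-30*S(k, z) = -30*√(13 + (-1 - 16)² - 1*(-16)) = -30*√(13 + (-17)² + 16) = -30*√(13 + 289 + 16) = -30*√318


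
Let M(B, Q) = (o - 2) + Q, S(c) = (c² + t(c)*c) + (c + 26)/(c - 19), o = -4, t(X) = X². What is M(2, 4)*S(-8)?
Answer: 2692/3 ≈ 897.33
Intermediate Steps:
S(c) = c² + c³ + (26 + c)/(-19 + c) (S(c) = (c² + c²*c) + (c + 26)/(c - 19) = (c² + c³) + (26 + c)/(-19 + c) = c² + c³ + (26 + c)/(-19 + c))
M(B, Q) = -6 + Q (M(B, Q) = (-4 - 2) + Q = -6 + Q)
M(2, 4)*S(-8) = (-6 + 4)*((26 - 8 + (-8)⁴ - 19*(-8)² - 18*(-8)³)/(-19 - 8)) = -2*(26 - 8 + 4096 - 19*64 - 18*(-512))/(-27) = -(-2)*(26 - 8 + 4096 - 1216 + 9216)/27 = -(-2)*12114/27 = -2*(-1346/3) = 2692/3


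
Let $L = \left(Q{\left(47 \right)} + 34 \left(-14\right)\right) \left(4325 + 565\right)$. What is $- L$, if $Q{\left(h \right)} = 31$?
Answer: $2176050$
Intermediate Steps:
$L = -2176050$ ($L = \left(31 + 34 \left(-14\right)\right) \left(4325 + 565\right) = \left(31 - 476\right) 4890 = \left(-445\right) 4890 = -2176050$)
$- L = \left(-1\right) \left(-2176050\right) = 2176050$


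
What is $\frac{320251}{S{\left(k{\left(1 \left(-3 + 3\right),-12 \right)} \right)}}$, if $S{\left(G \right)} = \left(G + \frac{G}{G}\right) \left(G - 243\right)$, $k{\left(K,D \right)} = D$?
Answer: $\frac{320251}{2805} \approx 114.17$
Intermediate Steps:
$S{\left(G \right)} = \left(1 + G\right) \left(-243 + G\right)$ ($S{\left(G \right)} = \left(G + 1\right) \left(-243 + G\right) = \left(1 + G\right) \left(-243 + G\right)$)
$\frac{320251}{S{\left(k{\left(1 \left(-3 + 3\right),-12 \right)} \right)}} = \frac{320251}{-243 + \left(-12\right)^{2} - -2904} = \frac{320251}{-243 + 144 + 2904} = \frac{320251}{2805}$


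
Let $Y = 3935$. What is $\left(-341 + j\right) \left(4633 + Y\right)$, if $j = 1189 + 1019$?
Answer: $15996456$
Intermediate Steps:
$j = 2208$
$\left(-341 + j\right) \left(4633 + Y\right) = \left(-341 + 2208\right) \left(4633 + 3935\right) = 1867 \cdot 8568 = 15996456$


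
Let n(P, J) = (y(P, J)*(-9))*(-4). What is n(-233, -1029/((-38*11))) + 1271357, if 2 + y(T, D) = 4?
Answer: 1271429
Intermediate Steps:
y(T, D) = 2 (y(T, D) = -2 + 4 = 2)
n(P, J) = 72 (n(P, J) = (2*(-9))*(-4) = -18*(-4) = 72)
n(-233, -1029/((-38*11))) + 1271357 = 72 + 1271357 = 1271429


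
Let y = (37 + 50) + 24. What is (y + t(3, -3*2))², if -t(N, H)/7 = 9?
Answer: 2304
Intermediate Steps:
t(N, H) = -63 (t(N, H) = -7*9 = -63)
y = 111 (y = 87 + 24 = 111)
(y + t(3, -3*2))² = (111 - 63)² = 48² = 2304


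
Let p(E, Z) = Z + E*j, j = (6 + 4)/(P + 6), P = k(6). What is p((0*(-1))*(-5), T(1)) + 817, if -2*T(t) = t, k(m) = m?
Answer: 1633/2 ≈ 816.50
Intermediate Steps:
T(t) = -t/2
P = 6
j = ⅚ (j = (6 + 4)/(6 + 6) = 10/12 = 10*(1/12) = ⅚ ≈ 0.83333)
p(E, Z) = Z + 5*E/6 (p(E, Z) = Z + E*(⅚) = Z + 5*E/6)
p((0*(-1))*(-5), T(1)) + 817 = (-½*1 + 5*((0*(-1))*(-5))/6) + 817 = (-½ + 5*(0*(-5))/6) + 817 = (-½ + (⅚)*0) + 817 = (-½ + 0) + 817 = -½ + 817 = 1633/2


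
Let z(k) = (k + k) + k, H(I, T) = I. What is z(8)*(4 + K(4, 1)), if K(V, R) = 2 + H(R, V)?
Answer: 168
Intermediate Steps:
K(V, R) = 2 + R
z(k) = 3*k (z(k) = 2*k + k = 3*k)
z(8)*(4 + K(4, 1)) = (3*8)*(4 + (2 + 1)) = 24*(4 + 3) = 24*7 = 168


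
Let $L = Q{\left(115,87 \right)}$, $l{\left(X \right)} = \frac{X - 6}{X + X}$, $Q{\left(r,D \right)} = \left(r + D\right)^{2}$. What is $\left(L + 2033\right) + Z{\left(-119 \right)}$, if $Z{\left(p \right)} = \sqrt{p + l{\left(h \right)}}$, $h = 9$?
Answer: $42837 + \frac{i \sqrt{4278}}{6} \approx 42837.0 + 10.901 i$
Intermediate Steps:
$Q{\left(r,D \right)} = \left(D + r\right)^{2}$
$l{\left(X \right)} = \frac{-6 + X}{2 X}$
$L = 40804$ ($L = \left(87 + 115\right)^{2} = 202^{2} = 40804$)
$Z{\left(p \right)} = \sqrt{\frac{1}{6} + p}$ ($Z{\left(p \right)} = \sqrt{p + \frac{-6 + 9}{2 \cdot 9}} = \sqrt{p + \frac{1}{2} \cdot \frac{1}{9} \cdot 3} = \sqrt{p + \frac{1}{6}} = \sqrt{\frac{1}{6} + p}$)
$\left(L + 2033\right) + Z{\left(-119 \right)} = \left(40804 + 2033\right) + \frac{\sqrt{6 + 36 \left(-119\right)}}{6} = 42837 + \frac{\sqrt{6 - 4284}}{6} = 42837 + \frac{\sqrt{-4278}}{6} = 42837 + \frac{i \sqrt{4278}}{6}$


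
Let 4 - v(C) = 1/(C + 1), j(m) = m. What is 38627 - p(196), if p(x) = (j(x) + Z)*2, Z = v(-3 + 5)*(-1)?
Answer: 114727/3 ≈ 38242.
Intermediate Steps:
v(C) = 4 - 1/(1 + C) (v(C) = 4 - 1/(C + 1) = 4 - 1/(1 + C))
Z = -11/3 (Z = ((3 + 4*(-3 + 5))/(1 + (-3 + 5)))*(-1) = ((3 + 4*2)/(1 + 2))*(-1) = ((3 + 8)/3)*(-1) = ((1/3)*11)*(-1) = (11/3)*(-1) = -11/3 ≈ -3.6667)
p(x) = -22/3 + 2*x (p(x) = (x - 11/3)*2 = (-11/3 + x)*2 = -22/3 + 2*x)
38627 - p(196) = 38627 - (-22/3 + 2*196) = 38627 - (-22/3 + 392) = 38627 - 1*1154/3 = 38627 - 1154/3 = 114727/3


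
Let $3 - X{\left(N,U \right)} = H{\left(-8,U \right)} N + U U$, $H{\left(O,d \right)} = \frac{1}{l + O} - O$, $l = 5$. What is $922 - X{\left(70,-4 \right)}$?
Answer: $\frac{4415}{3} \approx 1471.7$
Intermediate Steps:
$H{\left(O,d \right)} = \frac{1}{5 + O} - O$
$X{\left(N,U \right)} = 3 - U^{2} - \frac{23 N}{3}$ ($X{\left(N,U \right)} = 3 - \left(\frac{1 - \left(-8\right)^{2} - -40}{5 - 8} N + U U\right) = 3 - \left(\frac{1 - 64 + 40}{-3} N + U^{2}\right) = 3 - \left(- \frac{1 - 64 + 40}{3} N + U^{2}\right) = 3 - \left(\left(- \frac{1}{3}\right) \left(-23\right) N + U^{2}\right) = 3 - \left(\frac{23 N}{3} + U^{2}\right) = 3 - \left(U^{2} + \frac{23 N}{3}\right) = 3 - U^{2} - \frac{23 N}{3}$)
$922 - X{\left(70,-4 \right)} = 922 - \left(3 - \left(-4\right)^{2} - \frac{1610}{3}\right) = 922 - \left(3 - 16 - \frac{1610}{3}\right) = 922 - - \frac{1649}{3} = 922 + \frac{1649}{3} = \frac{4415}{3}$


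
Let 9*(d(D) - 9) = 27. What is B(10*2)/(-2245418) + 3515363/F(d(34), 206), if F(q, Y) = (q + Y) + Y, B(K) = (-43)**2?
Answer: 3946729286379/476028616 ≈ 8291.0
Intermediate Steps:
d(D) = 12 (d(D) = 9 + (1/9)*27 = 9 + 3 = 12)
B(K) = 1849
F(q, Y) = q + 2*Y (F(q, Y) = (Y + q) + Y = q + 2*Y)
B(10*2)/(-2245418) + 3515363/F(d(34), 206) = 1849/(-2245418) + 3515363/(12 + 2*206) = 1849*(-1/2245418) + 3515363/(12 + 412) = -1849/2245418 + 3515363/424 = 3946729286379/476028616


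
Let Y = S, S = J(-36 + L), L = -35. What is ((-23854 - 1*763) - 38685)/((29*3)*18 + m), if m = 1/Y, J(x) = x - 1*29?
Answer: -6330200/156599 ≈ -40.423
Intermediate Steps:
J(x) = -29 + x (J(x) = x - 29 = -29 + x)
S = -100 (S = -29 + (-36 - 35) = -29 - 71 = -100)
Y = -100
m = -1/100 (m = 1/(-100) = -1/100 ≈ -0.010000)
((-23854 - 1*763) - 38685)/((29*3)*18 + m) = ((-23854 - 1*763) - 38685)/((29*3)*18 - 1/100) = ((-23854 - 763) - 38685)/(87*18 - 1/100) = (-24617 - 38685)/(1566 - 1/100) = -63302/156599/100 = -63302*100/156599 = -6330200/156599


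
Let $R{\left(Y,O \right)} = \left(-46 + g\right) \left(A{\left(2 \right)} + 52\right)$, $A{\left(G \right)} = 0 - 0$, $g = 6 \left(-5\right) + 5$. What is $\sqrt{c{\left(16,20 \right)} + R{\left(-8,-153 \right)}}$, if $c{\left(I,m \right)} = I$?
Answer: $2 i \sqrt{919} \approx 60.63 i$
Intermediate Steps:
$g = -25$ ($g = -30 + 5 = -25$)
$A{\left(G \right)} = 0$ ($A{\left(G \right)} = 0 + 0 = 0$)
$R{\left(Y,O \right)} = -3692$ ($R{\left(Y,O \right)} = \left(-46 - 25\right) \left(0 + 52\right) = \left(-71\right) 52 = -3692$)
$\sqrt{c{\left(16,20 \right)} + R{\left(-8,-153 \right)}} = \sqrt{16 - 3692} = \sqrt{-3676} = 2 i \sqrt{919}$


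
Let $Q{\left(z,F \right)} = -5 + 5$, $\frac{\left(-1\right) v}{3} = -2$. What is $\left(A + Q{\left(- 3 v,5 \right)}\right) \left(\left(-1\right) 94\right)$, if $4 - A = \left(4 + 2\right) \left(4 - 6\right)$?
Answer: $-1504$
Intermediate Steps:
$v = 6$ ($v = \left(-3\right) \left(-2\right) = 6$)
$A = 16$ ($A = 4 - \left(4 + 2\right) \left(4 - 6\right) = 4 - 6 \left(4 - 6\right) = 4 - 6 \left(-2\right) = 4 - -12 = 4 + 12 = 16$)
$Q{\left(z,F \right)} = 0$
$\left(A + Q{\left(- 3 v,5 \right)}\right) \left(\left(-1\right) 94\right) = \left(16 + 0\right) \left(\left(-1\right) 94\right) = 16 \left(-94\right) = -1504$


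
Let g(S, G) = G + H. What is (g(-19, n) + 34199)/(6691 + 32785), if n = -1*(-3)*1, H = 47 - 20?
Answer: 34229/39476 ≈ 0.86708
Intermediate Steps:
H = 27
n = 3 (n = 3*1 = 3)
g(S, G) = 27 + G (g(S, G) = G + 27 = 27 + G)
(g(-19, n) + 34199)/(6691 + 32785) = ((27 + 3) + 34199)/(6691 + 32785) = (30 + 34199)/39476 = 34229*(1/39476) = 34229/39476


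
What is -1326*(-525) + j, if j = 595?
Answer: 696745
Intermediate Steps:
-1326*(-525) + j = -1326*(-525) + 595 = 696150 + 595 = 696745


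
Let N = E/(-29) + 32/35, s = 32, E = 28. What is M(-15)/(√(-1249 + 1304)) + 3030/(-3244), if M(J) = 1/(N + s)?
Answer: -1515/1622 + 203*√55/356708 ≈ -0.92981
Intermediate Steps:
N = -52/1015 (N = 28/(-29) + 32/35 = 28*(-1/29) + 32*(1/35) = -28/29 + 32/35 = -52/1015 ≈ -0.051232)
M(J) = 1015/32428 (M(J) = 1/(-52/1015 + 32) = 1/(32428/1015) = 1015/32428)
M(-15)/(√(-1249 + 1304)) + 3030/(-3244) = 1015/(32428*(√(-1249 + 1304))) + 3030/(-3244) = 1015/(32428*(√55)) + 3030*(-1/3244) = 1015*(√55/55)/32428 - 1515/1622 = 203*√55/356708 - 1515/1622 = -1515/1622 + 203*√55/356708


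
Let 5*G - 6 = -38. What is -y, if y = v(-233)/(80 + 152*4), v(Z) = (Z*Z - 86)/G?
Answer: 271015/22016 ≈ 12.310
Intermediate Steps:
G = -32/5 (G = 6/5 + (1/5)*(-38) = 6/5 - 38/5 = -32/5 ≈ -6.4000)
v(Z) = 215/16 - 5*Z**2/32 (v(Z) = (Z*Z - 86)/(-32/5) = (Z**2 - 86)*(-5/32) = (-86 + Z**2)*(-5/32) = 215/16 - 5*Z**2/32)
y = -271015/22016 (y = (215/16 - 5/32*(-233)**2)/(80 + 152*4) = (215/16 - 5/32*54289)/(80 + 608) = (215/16 - 271445/32)/688 = -271015/32*1/688 = -271015/22016 ≈ -12.310)
-y = -1*(-271015/22016) = 271015/22016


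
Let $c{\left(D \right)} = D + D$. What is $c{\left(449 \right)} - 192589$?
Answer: $-191691$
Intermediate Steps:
$c{\left(D \right)} = 2 D$
$c{\left(449 \right)} - 192589 = 2 \cdot 449 - 192589 = 898 - 192589 = -191691$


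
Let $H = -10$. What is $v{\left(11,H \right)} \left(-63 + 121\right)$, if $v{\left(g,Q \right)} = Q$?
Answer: $-580$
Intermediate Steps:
$v{\left(11,H \right)} \left(-63 + 121\right) = - 10 \left(-63 + 121\right) = \left(-10\right) 58 = -580$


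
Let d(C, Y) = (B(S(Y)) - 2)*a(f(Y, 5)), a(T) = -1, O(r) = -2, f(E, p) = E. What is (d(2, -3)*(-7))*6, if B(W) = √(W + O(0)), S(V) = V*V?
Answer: -84 + 42*√7 ≈ 27.122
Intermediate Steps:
S(V) = V²
B(W) = √(-2 + W) (B(W) = √(W - 2) = √(-2 + W))
d(C, Y) = 2 - √(-2 + Y²) (d(C, Y) = (√(-2 + Y²) - 2)*(-1) = (-2 + √(-2 + Y²))*(-1) = 2 - √(-2 + Y²))
(d(2, -3)*(-7))*6 = ((2 - √(-2 + (-3)²))*(-7))*6 = ((2 - √(-2 + 9))*(-7))*6 = ((2 - √7)*(-7))*6 = (-14 + 7*√7)*6 = -84 + 42*√7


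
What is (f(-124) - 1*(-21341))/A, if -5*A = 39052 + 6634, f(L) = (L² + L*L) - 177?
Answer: -129790/22843 ≈ -5.6818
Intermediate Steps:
f(L) = -177 + 2*L² (f(L) = (L² + L²) - 177 = 2*L² - 177 = -177 + 2*L²)
A = -45686/5 (A = -(39052 + 6634)/5 = -⅕*45686 = -45686/5 ≈ -9137.2)
(f(-124) - 1*(-21341))/A = ((-177 + 2*(-124)²) - 1*(-21341))/(-45686/5) = ((-177 + 2*15376) + 21341)*(-5/45686) = ((-177 + 30752) + 21341)*(-5/45686) = (30575 + 21341)*(-5/45686) = 51916*(-5/45686) = -129790/22843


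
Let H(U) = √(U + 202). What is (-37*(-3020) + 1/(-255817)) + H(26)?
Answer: 28584991579/255817 + 2*√57 ≈ 1.1176e+5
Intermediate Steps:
H(U) = √(202 + U)
(-37*(-3020) + 1/(-255817)) + H(26) = (-37*(-3020) + 1/(-255817)) + √(202 + 26) = (111740 - 1/255817) + √228 = 28584991579/255817 + 2*√57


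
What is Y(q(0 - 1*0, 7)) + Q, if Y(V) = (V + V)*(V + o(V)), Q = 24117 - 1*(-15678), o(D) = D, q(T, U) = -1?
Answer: 39799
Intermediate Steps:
Q = 39795 (Q = 24117 + 15678 = 39795)
Y(V) = 4*V**2 (Y(V) = (V + V)*(V + V) = (2*V)*(2*V) = 4*V**2)
Y(q(0 - 1*0, 7)) + Q = 4*(-1)**2 + 39795 = 4*1 + 39795 = 4 + 39795 = 39799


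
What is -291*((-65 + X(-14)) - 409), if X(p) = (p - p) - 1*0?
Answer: 137934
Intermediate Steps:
X(p) = 0 (X(p) = 0 + 0 = 0)
-291*((-65 + X(-14)) - 409) = -291*((-65 + 0) - 409) = -291*(-65 - 409) = -291*(-474) = 137934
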